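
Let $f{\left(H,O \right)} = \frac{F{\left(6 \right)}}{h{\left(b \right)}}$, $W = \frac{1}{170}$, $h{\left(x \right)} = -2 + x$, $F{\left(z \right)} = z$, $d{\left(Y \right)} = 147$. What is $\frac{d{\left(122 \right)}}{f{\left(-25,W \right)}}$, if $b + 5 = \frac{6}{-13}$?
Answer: $- \frac{4753}{26} \approx -182.81$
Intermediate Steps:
$b = - \frac{71}{13}$ ($b = -5 + \frac{6}{-13} = -5 + 6 \left(- \frac{1}{13}\right) = -5 - \frac{6}{13} = - \frac{71}{13} \approx -5.4615$)
$W = \frac{1}{170} \approx 0.0058824$
$f{\left(H,O \right)} = - \frac{78}{97}$ ($f{\left(H,O \right)} = \frac{6}{-2 - \frac{71}{13}} = \frac{6}{- \frac{97}{13}} = 6 \left(- \frac{13}{97}\right) = - \frac{78}{97}$)
$\frac{d{\left(122 \right)}}{f{\left(-25,W \right)}} = \frac{147}{- \frac{78}{97}} = 147 \left(- \frac{97}{78}\right) = - \frac{4753}{26}$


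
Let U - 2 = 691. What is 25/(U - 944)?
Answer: -25/251 ≈ -0.099602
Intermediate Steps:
U = 693 (U = 2 + 691 = 693)
25/(U - 944) = 25/(693 - 944) = 25/(-251) = 25*(-1/251) = -25/251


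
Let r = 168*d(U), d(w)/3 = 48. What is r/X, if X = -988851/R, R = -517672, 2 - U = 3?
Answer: 4174507008/329617 ≈ 12665.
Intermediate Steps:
U = -1 (U = 2 - 1*3 = 2 - 3 = -1)
d(w) = 144 (d(w) = 3*48 = 144)
r = 24192 (r = 168*144 = 24192)
X = 988851/517672 (X = -988851/(-517672) = -988851*(-1/517672) = 988851/517672 ≈ 1.9102)
r/X = 24192/(988851/517672) = 24192*(517672/988851) = 4174507008/329617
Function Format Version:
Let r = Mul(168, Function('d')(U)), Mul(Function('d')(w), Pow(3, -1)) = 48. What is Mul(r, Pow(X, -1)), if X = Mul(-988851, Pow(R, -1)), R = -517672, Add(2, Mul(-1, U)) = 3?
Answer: Rational(4174507008, 329617) ≈ 12665.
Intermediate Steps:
U = -1 (U = Add(2, Mul(-1, 3)) = Add(2, -3) = -1)
Function('d')(w) = 144 (Function('d')(w) = Mul(3, 48) = 144)
r = 24192 (r = Mul(168, 144) = 24192)
X = Rational(988851, 517672) (X = Mul(-988851, Pow(-517672, -1)) = Mul(-988851, Rational(-1, 517672)) = Rational(988851, 517672) ≈ 1.9102)
Mul(r, Pow(X, -1)) = Mul(24192, Pow(Rational(988851, 517672), -1)) = Mul(24192, Rational(517672, 988851)) = Rational(4174507008, 329617)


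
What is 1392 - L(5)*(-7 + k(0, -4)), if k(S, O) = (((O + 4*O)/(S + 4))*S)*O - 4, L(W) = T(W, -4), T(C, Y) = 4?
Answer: 1436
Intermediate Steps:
L(W) = 4
k(S, O) = -4 + 5*S*O**2/(4 + S) (k(S, O) = (((5*O)/(4 + S))*S)*O - 4 = ((5*O/(4 + S))*S)*O - 4 = (5*O*S/(4 + S))*O - 4 = 5*S*O**2/(4 + S) - 4 = -4 + 5*S*O**2/(4 + S))
1392 - L(5)*(-7 + k(0, -4)) = 1392 - 4*(-7 + (-16 - 4*0 + 5*0*(-4)**2)/(4 + 0)) = 1392 - 4*(-7 + (-16 + 0 + 5*0*16)/4) = 1392 - 4*(-7 + (-16 + 0 + 0)/4) = 1392 - 4*(-7 + (1/4)*(-16)) = 1392 - 4*(-7 - 4) = 1392 - 4*(-11) = 1392 - 1*(-44) = 1392 + 44 = 1436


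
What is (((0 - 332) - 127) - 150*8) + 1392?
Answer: -267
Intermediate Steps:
(((0 - 332) - 127) - 150*8) + 1392 = ((-332 - 127) - 1200) + 1392 = (-459 - 1200) + 1392 = -1659 + 1392 = -267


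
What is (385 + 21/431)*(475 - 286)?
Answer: 31365684/431 ≈ 72774.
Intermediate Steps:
(385 + 21/431)*(475 - 286) = (385 + 21*(1/431))*189 = (385 + 21/431)*189 = (165956/431)*189 = 31365684/431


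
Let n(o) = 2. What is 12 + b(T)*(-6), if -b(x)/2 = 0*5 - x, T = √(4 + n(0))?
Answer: 12 - 12*√6 ≈ -17.394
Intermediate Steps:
T = √6 (T = √(4 + 2) = √6 ≈ 2.4495)
b(x) = 2*x (b(x) = -2*(0*5 - x) = -2*(0 - x) = -(-2)*x = 2*x)
12 + b(T)*(-6) = 12 + (2*√6)*(-6) = 12 - 12*√6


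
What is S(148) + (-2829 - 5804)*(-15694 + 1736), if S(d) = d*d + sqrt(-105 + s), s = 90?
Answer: 120521318 + I*sqrt(15) ≈ 1.2052e+8 + 3.873*I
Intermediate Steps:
S(d) = d**2 + I*sqrt(15) (S(d) = d*d + sqrt(-105 + 90) = d**2 + sqrt(-15) = d**2 + I*sqrt(15))
S(148) + (-2829 - 5804)*(-15694 + 1736) = (148**2 + I*sqrt(15)) + (-2829 - 5804)*(-15694 + 1736) = (21904 + I*sqrt(15)) - 8633*(-13958) = (21904 + I*sqrt(15)) + 120499414 = 120521318 + I*sqrt(15)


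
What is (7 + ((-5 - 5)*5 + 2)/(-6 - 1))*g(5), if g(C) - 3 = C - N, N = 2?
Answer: 582/7 ≈ 83.143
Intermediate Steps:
g(C) = 1 + C (g(C) = 3 + (C - 1*2) = 3 + (C - 2) = 3 + (-2 + C) = 1 + C)
(7 + ((-5 - 5)*5 + 2)/(-6 - 1))*g(5) = (7 + ((-5 - 5)*5 + 2)/(-6 - 1))*(1 + 5) = (7 + (-10*5 + 2)/(-7))*6 = (7 + (-50 + 2)*(-⅐))*6 = (7 - 48*(-⅐))*6 = (7 + 48/7)*6 = (97/7)*6 = 582/7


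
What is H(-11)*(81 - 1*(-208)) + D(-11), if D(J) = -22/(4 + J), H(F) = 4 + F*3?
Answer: -58645/7 ≈ -8377.9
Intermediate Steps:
H(F) = 4 + 3*F
H(-11)*(81 - 1*(-208)) + D(-11) = (4 + 3*(-11))*(81 - 1*(-208)) - 22/(4 - 11) = (4 - 33)*(81 + 208) - 22/(-7) = -29*289 - 22*(-⅐) = -8381 + 22/7 = -58645/7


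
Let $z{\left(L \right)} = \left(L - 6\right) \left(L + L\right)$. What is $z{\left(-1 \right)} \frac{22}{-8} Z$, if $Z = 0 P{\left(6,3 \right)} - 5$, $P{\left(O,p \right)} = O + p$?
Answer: $\frac{385}{2} \approx 192.5$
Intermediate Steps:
$z{\left(L \right)} = 2 L \left(-6 + L\right)$ ($z{\left(L \right)} = \left(L - 6\right) 2 L = \left(-6 + L\right) 2 L = 2 L \left(-6 + L\right)$)
$Z = -5$ ($Z = 0 \left(6 + 3\right) - 5 = 0 \cdot 9 - 5 = 0 - 5 = -5$)
$z{\left(-1 \right)} \frac{22}{-8} Z = 2 \left(-1\right) \left(-6 - 1\right) \frac{22}{-8} \left(-5\right) = 2 \left(-1\right) \left(-7\right) 22 \left(- \frac{1}{8}\right) \left(-5\right) = 14 \left(- \frac{11}{4}\right) \left(-5\right) = \left(- \frac{77}{2}\right) \left(-5\right) = \frac{385}{2}$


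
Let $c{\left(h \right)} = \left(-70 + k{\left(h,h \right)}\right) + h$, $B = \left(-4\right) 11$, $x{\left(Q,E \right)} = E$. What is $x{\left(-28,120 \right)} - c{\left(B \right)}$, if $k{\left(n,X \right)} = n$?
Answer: $278$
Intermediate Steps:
$B = -44$
$c{\left(h \right)} = -70 + 2 h$ ($c{\left(h \right)} = \left(-70 + h\right) + h = -70 + 2 h$)
$x{\left(-28,120 \right)} - c{\left(B \right)} = 120 - \left(-70 + 2 \left(-44\right)\right) = 120 - \left(-70 - 88\right) = 120 - -158 = 120 + 158 = 278$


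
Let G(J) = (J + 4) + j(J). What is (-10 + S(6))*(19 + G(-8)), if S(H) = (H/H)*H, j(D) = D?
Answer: -28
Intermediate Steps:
G(J) = 4 + 2*J (G(J) = (J + 4) + J = (4 + J) + J = 4 + 2*J)
S(H) = H (S(H) = 1*H = H)
(-10 + S(6))*(19 + G(-8)) = (-10 + 6)*(19 + (4 + 2*(-8))) = -4*(19 + (4 - 16)) = -4*(19 - 12) = -4*7 = -28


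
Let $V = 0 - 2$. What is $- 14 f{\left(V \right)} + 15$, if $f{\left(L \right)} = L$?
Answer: $43$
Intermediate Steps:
$V = -2$ ($V = 0 - 2 = -2$)
$- 14 f{\left(V \right)} + 15 = \left(-14\right) \left(-2\right) + 15 = 28 + 15 = 43$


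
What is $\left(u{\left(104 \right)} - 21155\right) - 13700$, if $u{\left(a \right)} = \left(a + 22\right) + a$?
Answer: $-34625$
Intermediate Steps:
$u{\left(a \right)} = 22 + 2 a$ ($u{\left(a \right)} = \left(22 + a\right) + a = 22 + 2 a$)
$\left(u{\left(104 \right)} - 21155\right) - 13700 = \left(\left(22 + 2 \cdot 104\right) - 21155\right) - 13700 = \left(\left(22 + 208\right) - 21155\right) - 13700 = \left(230 - 21155\right) - 13700 = -20925 - 13700 = -34625$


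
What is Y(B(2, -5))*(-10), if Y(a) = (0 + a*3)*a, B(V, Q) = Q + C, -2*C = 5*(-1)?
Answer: -375/2 ≈ -187.50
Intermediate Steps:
C = 5/2 (C = -5*(-1)/2 = -1/2*(-5) = 5/2 ≈ 2.5000)
B(V, Q) = 5/2 + Q (B(V, Q) = Q + 5/2 = 5/2 + Q)
Y(a) = 3*a**2 (Y(a) = (0 + 3*a)*a = (3*a)*a = 3*a**2)
Y(B(2, -5))*(-10) = (3*(5/2 - 5)**2)*(-10) = (3*(-5/2)**2)*(-10) = (3*(25/4))*(-10) = (75/4)*(-10) = -375/2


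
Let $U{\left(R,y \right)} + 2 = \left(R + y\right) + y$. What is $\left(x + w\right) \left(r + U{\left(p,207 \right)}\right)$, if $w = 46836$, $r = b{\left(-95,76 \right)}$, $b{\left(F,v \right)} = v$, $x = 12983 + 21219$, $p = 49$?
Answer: $43517406$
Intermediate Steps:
$x = 34202$
$r = 76$
$U{\left(R,y \right)} = -2 + R + 2 y$ ($U{\left(R,y \right)} = -2 + \left(\left(R + y\right) + y\right) = -2 + \left(R + 2 y\right) = -2 + R + 2 y$)
$\left(x + w\right) \left(r + U{\left(p,207 \right)}\right) = \left(34202 + 46836\right) \left(76 + \left(-2 + 49 + 2 \cdot 207\right)\right) = 81038 \left(76 + \left(-2 + 49 + 414\right)\right) = 81038 \left(76 + 461\right) = 81038 \cdot 537 = 43517406$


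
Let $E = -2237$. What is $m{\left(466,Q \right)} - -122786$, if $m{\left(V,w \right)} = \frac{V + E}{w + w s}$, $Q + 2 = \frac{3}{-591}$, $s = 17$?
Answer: $\frac{873357347}{7110} \approx 1.2284 \cdot 10^{5}$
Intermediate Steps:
$Q = - \frac{395}{197}$ ($Q = -2 + \frac{3}{-591} = -2 + 3 \left(- \frac{1}{591}\right) = -2 - \frac{1}{197} = - \frac{395}{197} \approx -2.0051$)
$m{\left(V,w \right)} = \frac{-2237 + V}{18 w}$ ($m{\left(V,w \right)} = \frac{V - 2237}{w + w 17} = \frac{-2237 + V}{w + 17 w} = \frac{-2237 + V}{18 w}$)
$m{\left(466,Q \right)} - -122786 = \frac{-2237 + 466}{18 \left(- \frac{395}{197}\right)} - -122786 = \frac{1}{18} \left(- \frac{197}{395}\right) \left(-1771\right) + 122786 = \frac{348887}{7110} + 122786 = \frac{873357347}{7110}$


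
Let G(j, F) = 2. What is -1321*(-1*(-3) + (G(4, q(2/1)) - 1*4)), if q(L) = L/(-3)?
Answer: -1321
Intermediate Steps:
q(L) = -L/3 (q(L) = L*(-⅓) = -L/3)
-1321*(-1*(-3) + (G(4, q(2/1)) - 1*4)) = -1321*(-1*(-3) + (2 - 1*4)) = -1321*(3 + (2 - 4)) = -1321*(3 - 2) = -1321*1 = -1321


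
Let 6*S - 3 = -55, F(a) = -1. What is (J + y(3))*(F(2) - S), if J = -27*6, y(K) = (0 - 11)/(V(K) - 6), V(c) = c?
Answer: -10925/9 ≈ -1213.9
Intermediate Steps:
S = -26/3 (S = ½ + (⅙)*(-55) = ½ - 55/6 = -26/3 ≈ -8.6667)
y(K) = -11/(-6 + K) (y(K) = (0 - 11)/(K - 6) = -11/(-6 + K))
J = -162
(J + y(3))*(F(2) - S) = (-162 - 11/(-6 + 3))*(-1 - 1*(-26/3)) = (-162 - 11/(-3))*(-1 + 26/3) = (-162 - 11*(-⅓))*(23/3) = (-162 + 11/3)*(23/3) = -475/3*23/3 = -10925/9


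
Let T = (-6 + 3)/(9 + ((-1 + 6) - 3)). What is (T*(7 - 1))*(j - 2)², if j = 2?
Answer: 0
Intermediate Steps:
T = -3/11 (T = -3/(9 + (5 - 3)) = -3/(9 + 2) = -3/11 ≈ -0.27273)
(T*(7 - 1))*(j - 2)² = (-3*(7 - 1)/11)*(2 - 2)² = -3/11*6*0² = -18/11*0 = 0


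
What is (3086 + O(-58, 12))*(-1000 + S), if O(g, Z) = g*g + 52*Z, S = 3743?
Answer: 19403982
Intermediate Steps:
O(g, Z) = g² + 52*Z
(3086 + O(-58, 12))*(-1000 + S) = (3086 + ((-58)² + 52*12))*(-1000 + 3743) = (3086 + (3364 + 624))*2743 = (3086 + 3988)*2743 = 7074*2743 = 19403982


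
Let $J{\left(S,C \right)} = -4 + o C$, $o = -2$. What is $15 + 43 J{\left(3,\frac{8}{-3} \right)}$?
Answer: $\frac{217}{3} \approx 72.333$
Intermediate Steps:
$J{\left(S,C \right)} = -4 - 2 C$
$15 + 43 J{\left(3,\frac{8}{-3} \right)} = 15 + 43 \left(-4 - 2 \frac{8}{-3}\right) = 15 + 43 \left(-4 - 2 \cdot 8 \left(- \frac{1}{3}\right)\right) = 15 + 43 \left(-4 - - \frac{16}{3}\right) = 15 + 43 \left(-4 + \frac{16}{3}\right) = 15 + 43 \cdot \frac{4}{3} = 15 + \frac{172}{3} = \frac{217}{3}$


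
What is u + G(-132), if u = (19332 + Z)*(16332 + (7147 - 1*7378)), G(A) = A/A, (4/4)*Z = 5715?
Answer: 403281748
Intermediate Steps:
Z = 5715
G(A) = 1
u = 403281747 (u = (19332 + 5715)*(16332 + (7147 - 1*7378)) = 25047*(16332 + (7147 - 7378)) = 25047*(16332 - 231) = 25047*16101 = 403281747)
u + G(-132) = 403281747 + 1 = 403281748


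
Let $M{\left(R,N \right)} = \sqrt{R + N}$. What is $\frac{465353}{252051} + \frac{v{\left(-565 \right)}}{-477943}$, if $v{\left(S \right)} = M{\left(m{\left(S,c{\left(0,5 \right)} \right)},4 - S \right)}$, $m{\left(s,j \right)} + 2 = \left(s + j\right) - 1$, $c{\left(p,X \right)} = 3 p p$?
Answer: $\frac{222411956828}{120466011093} \approx 1.8463$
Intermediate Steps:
$c{\left(p,X \right)} = 3 p^{2}$
$m{\left(s,j \right)} = -3 + j + s$ ($m{\left(s,j \right)} = -2 - \left(1 - j - s\right) = -2 + \left(-1 + j + s\right) = -3 + j + s$)
$M{\left(R,N \right)} = \sqrt{N + R}$
$v{\left(S \right)} = 1$ ($v{\left(S \right)} = \sqrt{\left(4 - S\right) + \left(-3 + 3 \cdot 0^{2} + S\right)} = \sqrt{\left(4 - S\right) + \left(-3 + 3 \cdot 0 + S\right)} = \sqrt{\left(4 - S\right) + \left(-3 + 0 + S\right)} = \sqrt{\left(4 - S\right) + \left(-3 + S\right)} = \sqrt{1} = 1$)
$\frac{465353}{252051} + \frac{v{\left(-565 \right)}}{-477943} = \frac{465353}{252051} + 1 \frac{1}{-477943} = 465353 \cdot \frac{1}{252051} + 1 \left(- \frac{1}{477943}\right) = \frac{465353}{252051} - \frac{1}{477943} = \frac{222411956828}{120466011093}$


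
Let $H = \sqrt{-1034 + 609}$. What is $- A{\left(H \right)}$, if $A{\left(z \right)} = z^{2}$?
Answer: $425$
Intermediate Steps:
$H = 5 i \sqrt{17}$ ($H = \sqrt{-425} = 5 i \sqrt{17} \approx 20.616 i$)
$- A{\left(H \right)} = - \left(5 i \sqrt{17}\right)^{2} = \left(-1\right) \left(-425\right) = 425$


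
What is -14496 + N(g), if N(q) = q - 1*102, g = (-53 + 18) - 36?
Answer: -14669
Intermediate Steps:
g = -71 (g = -35 - 36 = -71)
N(q) = -102 + q (N(q) = q - 102 = -102 + q)
-14496 + N(g) = -14496 + (-102 - 71) = -14496 - 173 = -14669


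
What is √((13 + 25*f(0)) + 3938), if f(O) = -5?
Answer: √3826 ≈ 61.855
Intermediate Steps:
√((13 + 25*f(0)) + 3938) = √((13 + 25*(-5)) + 3938) = √((13 - 125) + 3938) = √(-112 + 3938) = √3826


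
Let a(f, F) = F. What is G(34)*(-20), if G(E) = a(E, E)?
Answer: -680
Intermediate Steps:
G(E) = E
G(34)*(-20) = 34*(-20) = -680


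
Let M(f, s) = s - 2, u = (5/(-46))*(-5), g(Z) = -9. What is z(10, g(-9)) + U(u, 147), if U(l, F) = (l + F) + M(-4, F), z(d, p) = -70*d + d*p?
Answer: -22883/46 ≈ -497.46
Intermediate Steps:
u = 25/46 (u = (5*(-1/46))*(-5) = -5/46*(-5) = 25/46 ≈ 0.54348)
M(f, s) = -2 + s
U(l, F) = -2 + l + 2*F (U(l, F) = (l + F) + (-2 + F) = (F + l) + (-2 + F) = -2 + l + 2*F)
z(10, g(-9)) + U(u, 147) = 10*(-70 - 9) + (-2 + 25/46 + 2*147) = 10*(-79) + (-2 + 25/46 + 294) = -790 + 13457/46 = -22883/46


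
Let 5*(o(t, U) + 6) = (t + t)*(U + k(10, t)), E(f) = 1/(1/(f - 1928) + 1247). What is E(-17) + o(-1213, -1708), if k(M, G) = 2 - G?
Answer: 2900766048757/12127070 ≈ 2.3920e+5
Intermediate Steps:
E(f) = 1/(1247 + 1/(-1928 + f)) (E(f) = 1/(1/(-1928 + f) + 1247) = 1/(1247 + 1/(-1928 + f)))
o(t, U) = -6 + 2*t*(2 + U - t)/5 (o(t, U) = -6 + ((t + t)*(U + (2 - t)))/5 = -6 + ((2*t)*(2 + U - t))/5 = -6 + (2*t*(2 + U - t))/5 = -6 + 2*t*(2 + U - t)/5)
E(-17) + o(-1213, -1708) = (-1928 - 17)/(-2404215 + 1247*(-17)) + (-6 - 2/5*(-1213)*(-2 - 1213) + (2/5)*(-1708)*(-1213)) = -1945/(-2404215 - 21199) + (-6 - 2/5*(-1213)*(-1215) + 4143608/5) = -1945/(-2425414) + (-6 - 589518 + 4143608/5) = -1/2425414*(-1945) + 1195988/5 = 1945/2425414 + 1195988/5 = 2900766048757/12127070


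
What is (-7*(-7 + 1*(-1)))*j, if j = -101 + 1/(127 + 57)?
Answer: -130081/23 ≈ -5655.7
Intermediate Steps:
j = -18583/184 (j = -101 + 1/184 = -18583/184 ≈ -100.99)
(-7*(-7 + 1*(-1)))*j = -7*(-7 + 1*(-1))*(-18583/184) = -7*(-7 - 1)*(-18583/184) = -7*(-8)*(-18583/184) = -1*(-56)*(-18583/184) = 56*(-18583/184) = -130081/23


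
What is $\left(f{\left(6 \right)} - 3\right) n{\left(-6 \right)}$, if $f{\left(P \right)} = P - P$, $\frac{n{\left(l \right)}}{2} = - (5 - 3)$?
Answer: $12$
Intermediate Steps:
$n{\left(l \right)} = -4$ ($n{\left(l \right)} = 2 \left(- (5 - 3)\right) = 2 \left(\left(-1\right) 2\right) = 2 \left(-2\right) = -4$)
$f{\left(P \right)} = 0$
$\left(f{\left(6 \right)} - 3\right) n{\left(-6 \right)} = \left(0 - 3\right) \left(-4\right) = \left(-3\right) \left(-4\right) = 12$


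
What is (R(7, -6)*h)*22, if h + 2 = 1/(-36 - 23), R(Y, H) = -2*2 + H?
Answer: 26180/59 ≈ 443.73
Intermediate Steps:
R(Y, H) = -4 + H
h = -119/59 (h = -2 + 1/(-36 - 23) = -2 + 1/(-59) = -2 - 1/59 = -119/59 ≈ -2.0169)
(R(7, -6)*h)*22 = ((-4 - 6)*(-119/59))*22 = -10*(-119/59)*22 = (1190/59)*22 = 26180/59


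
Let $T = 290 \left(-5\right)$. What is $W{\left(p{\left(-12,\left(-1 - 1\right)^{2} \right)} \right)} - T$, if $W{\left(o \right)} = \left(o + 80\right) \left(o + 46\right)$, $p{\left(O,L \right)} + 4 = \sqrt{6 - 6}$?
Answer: $4642$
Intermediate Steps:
$p{\left(O,L \right)} = -4$ ($p{\left(O,L \right)} = -4 + \sqrt{6 - 6} = -4 + \sqrt{0} = -4 + 0 = -4$)
$W{\left(o \right)} = \left(46 + o\right) \left(80 + o\right)$ ($W{\left(o \right)} = \left(80 + o\right) \left(46 + o\right) = \left(46 + o\right) \left(80 + o\right)$)
$T = -1450$
$W{\left(p{\left(-12,\left(-1 - 1\right)^{2} \right)} \right)} - T = \left(3680 + \left(-4\right)^{2} + 126 \left(-4\right)\right) - -1450 = \left(3680 + 16 - 504\right) + 1450 = 3192 + 1450 = 4642$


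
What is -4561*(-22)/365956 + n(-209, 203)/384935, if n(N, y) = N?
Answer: 19274331483/70434636430 ≈ 0.27365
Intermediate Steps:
-4561*(-22)/365956 + n(-209, 203)/384935 = -4561*(-22)/365956 - 209/384935 = 100342*(1/365956) - 209*1/384935 = 50171/182978 - 209/384935 = 19274331483/70434636430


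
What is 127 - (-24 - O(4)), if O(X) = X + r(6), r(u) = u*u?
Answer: 191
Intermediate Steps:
r(u) = u**2
O(X) = 36 + X (O(X) = X + 6**2 = X + 36 = 36 + X)
127 - (-24 - O(4)) = 127 - (-24 - (36 + 4)) = 127 - (-24 - 1*40) = 127 - (-24 - 40) = 127 - 1*(-64) = 127 + 64 = 191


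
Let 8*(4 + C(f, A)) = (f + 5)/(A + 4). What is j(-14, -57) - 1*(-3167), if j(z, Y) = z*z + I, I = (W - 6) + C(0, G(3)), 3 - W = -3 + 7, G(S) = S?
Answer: 187717/56 ≈ 3352.1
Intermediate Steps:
W = -1 (W = 3 - (-3 + 7) = 3 - 1*4 = 3 - 4 = -1)
C(f, A) = -4 + (5 + f)/(8*(4 + A)) (C(f, A) = -4 + ((f + 5)/(A + 4))/8 = -4 + ((5 + f)/(4 + A))/8 = -4 + (5 + f)/(8*(4 + A)))
I = -611/56 (I = (-1 - 6) + (-123 + 0 - 32*3)/(8*(4 + 3)) = -7 + (1/8)*(-123 + 0 - 96)/7 = -7 + (1/8)*(1/7)*(-219) = -7 - 219/56 = -611/56 ≈ -10.911)
j(z, Y) = -611/56 + z**2 (j(z, Y) = z*z - 611/56 = z**2 - 611/56 = -611/56 + z**2)
j(-14, -57) - 1*(-3167) = (-611/56 + (-14)**2) - 1*(-3167) = (-611/56 + 196) + 3167 = 10365/56 + 3167 = 187717/56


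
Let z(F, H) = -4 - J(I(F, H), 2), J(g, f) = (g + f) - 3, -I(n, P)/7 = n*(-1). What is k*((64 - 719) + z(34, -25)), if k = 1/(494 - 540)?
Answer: 448/23 ≈ 19.478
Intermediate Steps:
I(n, P) = 7*n (I(n, P) = -7*n*(-1) = -(-7)*n = 7*n)
J(g, f) = -3 + f + g (J(g, f) = (f + g) - 3 = -3 + f + g)
k = -1/46 (k = 1/(-46) = -1/46 ≈ -0.021739)
z(F, H) = -3 - 7*F (z(F, H) = -4 - (-3 + 2 + 7*F) = -4 - (-1 + 7*F) = -4 + (1 - 7*F) = -3 - 7*F)
k*((64 - 719) + z(34, -25)) = -((64 - 719) + (-3 - 7*34))/46 = -(-655 + (-3 - 238))/46 = -(-655 - 241)/46 = -1/46*(-896) = 448/23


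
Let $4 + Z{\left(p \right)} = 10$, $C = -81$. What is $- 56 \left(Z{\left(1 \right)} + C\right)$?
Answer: $4200$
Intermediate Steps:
$Z{\left(p \right)} = 6$ ($Z{\left(p \right)} = -4 + 10 = 6$)
$- 56 \left(Z{\left(1 \right)} + C\right) = - 56 \left(6 - 81\right) = \left(-56\right) \left(-75\right) = 4200$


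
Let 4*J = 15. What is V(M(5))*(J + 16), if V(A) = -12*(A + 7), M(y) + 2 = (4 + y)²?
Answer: -20382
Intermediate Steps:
M(y) = -2 + (4 + y)²
J = 15/4 (J = (¼)*15 = 15/4 ≈ 3.7500)
V(A) = -84 - 12*A (V(A) = -12*(7 + A) = -84 - 12*A)
V(M(5))*(J + 16) = (-84 - 12*(-2 + (4 + 5)²))*(15/4 + 16) = (-84 - 12*(-2 + 9²))*(79/4) = (-84 - 12*(-2 + 81))*(79/4) = (-84 - 12*79)*(79/4) = (-84 - 948)*(79/4) = -1032*79/4 = -20382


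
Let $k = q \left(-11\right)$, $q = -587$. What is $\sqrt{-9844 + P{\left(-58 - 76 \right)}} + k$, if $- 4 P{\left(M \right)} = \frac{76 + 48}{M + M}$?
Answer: $6457 + \frac{3 i \sqrt{19639643}}{134} \approx 6457.0 + 99.216 i$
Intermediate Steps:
$P{\left(M \right)} = - \frac{31}{2 M}$ ($P{\left(M \right)} = - \frac{\left(76 + 48\right) \frac{1}{M + M}}{4} = - \frac{124 \frac{1}{2 M}}{4} = - \frac{62 \frac{1}{M}}{4} = - \frac{31}{2 M}$)
$k = 6457$ ($k = \left(-587\right) \left(-11\right) = 6457$)
$\sqrt{-9844 + P{\left(-58 - 76 \right)}} + k = \sqrt{-9844 - \frac{31}{2 \left(-58 - 76\right)}} + 6457 = \sqrt{-9844 - \frac{31}{2 \left(-134\right)}} + 6457 = \sqrt{-9844 - - \frac{31}{268}} + 6457 = \sqrt{-9844 + \frac{31}{268}} + 6457 = \sqrt{- \frac{2638161}{268}} + 6457 = \frac{3 i \sqrt{19639643}}{134} + 6457 = 6457 + \frac{3 i \sqrt{19639643}}{134}$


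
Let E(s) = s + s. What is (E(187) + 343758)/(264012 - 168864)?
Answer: 86033/23787 ≈ 3.6168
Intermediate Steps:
E(s) = 2*s
(E(187) + 343758)/(264012 - 168864) = (2*187 + 343758)/(264012 - 168864) = (374 + 343758)/95148 = 344132*(1/95148) = 86033/23787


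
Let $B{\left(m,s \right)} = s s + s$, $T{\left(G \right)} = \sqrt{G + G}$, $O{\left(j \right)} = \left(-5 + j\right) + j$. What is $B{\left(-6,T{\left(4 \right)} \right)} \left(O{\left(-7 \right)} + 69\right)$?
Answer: $400 + 100 \sqrt{2} \approx 541.42$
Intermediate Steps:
$O{\left(j \right)} = -5 + 2 j$
$T{\left(G \right)} = \sqrt{2} \sqrt{G}$ ($T{\left(G \right)} = \sqrt{2 G} = \sqrt{2} \sqrt{G}$)
$B{\left(m,s \right)} = s + s^{2}$ ($B{\left(m,s \right)} = s^{2} + s = s + s^{2}$)
$B{\left(-6,T{\left(4 \right)} \right)} \left(O{\left(-7 \right)} + 69\right) = \sqrt{2} \sqrt{4} \left(1 + \sqrt{2} \sqrt{4}\right) \left(\left(-5 + 2 \left(-7\right)\right) + 69\right) = \sqrt{2} \cdot 2 \left(1 + \sqrt{2} \cdot 2\right) \left(\left(-5 - 14\right) + 69\right) = 2 \sqrt{2} \left(1 + 2 \sqrt{2}\right) \left(-19 + 69\right) = 2 \sqrt{2} \left(1 + 2 \sqrt{2}\right) 50 = 100 \sqrt{2} \left(1 + 2 \sqrt{2}\right)$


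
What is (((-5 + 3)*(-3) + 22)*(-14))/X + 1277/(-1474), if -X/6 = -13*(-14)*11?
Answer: -4357/5226 ≈ -0.83372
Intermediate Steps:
X = -12012 (X = -6*(-13*(-14))*11 = -1092*11 = -6*2002 = -12012)
(((-5 + 3)*(-3) + 22)*(-14))/X + 1277/(-1474) = (((-5 + 3)*(-3) + 22)*(-14))/(-12012) + 1277/(-1474) = ((-2*(-3) + 22)*(-14))*(-1/12012) + 1277*(-1/1474) = ((6 + 22)*(-14))*(-1/12012) - 1277/1474 = (28*(-14))*(-1/12012) - 1277/1474 = -392*(-1/12012) - 1277/1474 = 14/429 - 1277/1474 = -4357/5226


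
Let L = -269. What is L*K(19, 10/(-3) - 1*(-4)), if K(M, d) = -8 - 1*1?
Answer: 2421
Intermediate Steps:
K(M, d) = -9 (K(M, d) = -8 - 1 = -9)
L*K(19, 10/(-3) - 1*(-4)) = -269*(-9) = 2421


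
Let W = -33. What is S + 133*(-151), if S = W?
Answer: -20116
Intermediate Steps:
S = -33
S + 133*(-151) = -33 + 133*(-151) = -33 - 20083 = -20116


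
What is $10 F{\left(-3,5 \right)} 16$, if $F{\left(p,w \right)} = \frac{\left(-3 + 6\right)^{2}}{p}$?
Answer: $-480$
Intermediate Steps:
$F{\left(p,w \right)} = \frac{9}{p}$ ($F{\left(p,w \right)} = \frac{3^{2}}{p} = \frac{9}{p}$)
$10 F{\left(-3,5 \right)} 16 = 10 \frac{9}{-3} \cdot 16 = 10 \cdot 9 \left(- \frac{1}{3}\right) 16 = 10 \left(-3\right) 16 = \left(-30\right) 16 = -480$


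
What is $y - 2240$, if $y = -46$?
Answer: $-2286$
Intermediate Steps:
$y - 2240 = -46 - 2240 = -2286$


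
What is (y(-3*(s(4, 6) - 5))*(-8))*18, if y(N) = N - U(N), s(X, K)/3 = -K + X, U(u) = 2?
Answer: -4464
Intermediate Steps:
s(X, K) = -3*K + 3*X (s(X, K) = 3*(-K + X) = 3*(X - K) = -3*K + 3*X)
y(N) = -2 + N (y(N) = N - 1*2 = N - 2 = -2 + N)
(y(-3*(s(4, 6) - 5))*(-8))*18 = ((-2 - 3*((-3*6 + 3*4) - 5))*(-8))*18 = ((-2 - 3*((-18 + 12) - 5))*(-8))*18 = ((-2 - 3*(-6 - 5))*(-8))*18 = ((-2 - 3*(-11))*(-8))*18 = ((-2 + 33)*(-8))*18 = (31*(-8))*18 = -248*18 = -4464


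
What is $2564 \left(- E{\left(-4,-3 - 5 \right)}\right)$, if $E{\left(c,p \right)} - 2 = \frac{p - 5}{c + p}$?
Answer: $- \frac{23717}{3} \approx -7905.7$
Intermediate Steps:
$E{\left(c,p \right)} = 2 + \frac{-5 + p}{c + p}$ ($E{\left(c,p \right)} = 2 + \frac{p - 5}{c + p} = 2 + \frac{-5 + p}{c + p}$)
$2564 \left(- E{\left(-4,-3 - 5 \right)}\right) = 2564 \left(- \frac{-5 + 2 \left(-4\right) + 3 \left(-3 - 5\right)}{-4 - 8}\right) = 2564 \left(- \frac{-5 - 8 + 3 \left(-3 - 5\right)}{-4 - 8}\right) = 2564 \left(- \frac{-5 - 8 + 3 \left(-8\right)}{-4 - 8}\right) = 2564 \left(- \frac{-5 - 8 - 24}{-12}\right) = 2564 \left(- \frac{\left(-1\right) \left(-37\right)}{12}\right) = 2564 \left(\left(-1\right) \frac{37}{12}\right) = 2564 \left(- \frac{37}{12}\right) = - \frac{23717}{3}$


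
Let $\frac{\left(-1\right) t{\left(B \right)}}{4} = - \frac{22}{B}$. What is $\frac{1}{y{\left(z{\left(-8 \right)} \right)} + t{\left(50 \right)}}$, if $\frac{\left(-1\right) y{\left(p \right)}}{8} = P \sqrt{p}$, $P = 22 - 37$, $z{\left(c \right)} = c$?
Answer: $\frac{275}{18000484} - \frac{9375 i \sqrt{2}}{4500121} \approx 1.5277 \cdot 10^{-5} - 0.0029462 i$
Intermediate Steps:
$P = -15$
$t{\left(B \right)} = \frac{88}{B}$ ($t{\left(B \right)} = - 4 \left(- \frac{22}{B}\right) = \frac{88}{B}$)
$y{\left(p \right)} = 120 \sqrt{p}$ ($y{\left(p \right)} = - 8 \left(- 15 \sqrt{p}\right) = 120 \sqrt{p}$)
$\frac{1}{y{\left(z{\left(-8 \right)} \right)} + t{\left(50 \right)}} = \frac{1}{120 \sqrt{-8} + \frac{88}{50}} = \frac{1}{120 \cdot 2 i \sqrt{2} + 88 \cdot \frac{1}{50}} = \frac{1}{240 i \sqrt{2} + \frac{44}{25}} = \frac{1}{\frac{44}{25} + 240 i \sqrt{2}}$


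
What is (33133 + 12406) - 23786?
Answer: 21753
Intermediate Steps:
(33133 + 12406) - 23786 = 45539 - 23786 = 21753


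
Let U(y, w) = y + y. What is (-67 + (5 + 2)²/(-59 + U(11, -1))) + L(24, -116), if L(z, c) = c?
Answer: -6820/37 ≈ -184.32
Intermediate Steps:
U(y, w) = 2*y
(-67 + (5 + 2)²/(-59 + U(11, -1))) + L(24, -116) = (-67 + (5 + 2)²/(-59 + 2*11)) - 116 = (-67 + 7²/(-59 + 22)) - 116 = (-67 + 49/(-37)) - 116 = (-67 - 1/37*49) - 116 = (-67 - 49/37) - 116 = -2528/37 - 116 = -6820/37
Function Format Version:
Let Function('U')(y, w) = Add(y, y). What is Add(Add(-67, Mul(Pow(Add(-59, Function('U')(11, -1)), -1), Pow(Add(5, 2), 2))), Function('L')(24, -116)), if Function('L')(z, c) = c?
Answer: Rational(-6820, 37) ≈ -184.32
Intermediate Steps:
Function('U')(y, w) = Mul(2, y)
Add(Add(-67, Mul(Pow(Add(-59, Function('U')(11, -1)), -1), Pow(Add(5, 2), 2))), Function('L')(24, -116)) = Add(Add(-67, Mul(Pow(Add(-59, Mul(2, 11)), -1), Pow(Add(5, 2), 2))), -116) = Add(Add(-67, Mul(Pow(Add(-59, 22), -1), Pow(7, 2))), -116) = Add(Add(-67, Mul(Pow(-37, -1), 49)), -116) = Add(Add(-67, Mul(Rational(-1, 37), 49)), -116) = Add(Add(-67, Rational(-49, 37)), -116) = Add(Rational(-2528, 37), -116) = Rational(-6820, 37)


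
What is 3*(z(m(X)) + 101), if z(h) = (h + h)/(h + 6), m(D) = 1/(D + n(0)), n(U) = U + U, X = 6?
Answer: 11217/37 ≈ 303.16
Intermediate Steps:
n(U) = 2*U
m(D) = 1/D (m(D) = 1/(D + 2*0) = 1/(D + 0) = 1/D)
z(h) = 2*h/(6 + h) (z(h) = (2*h)/(6 + h) = 2*h/(6 + h))
3*(z(m(X)) + 101) = 3*(2/(6*(6 + 1/6)) + 101) = 3*(2*(⅙)/(6 + ⅙) + 101) = 3*(2*(⅙)/(37/6) + 101) = 3*(2*(⅙)*(6/37) + 101) = 3*(2/37 + 101) = 3*(3739/37) = 11217/37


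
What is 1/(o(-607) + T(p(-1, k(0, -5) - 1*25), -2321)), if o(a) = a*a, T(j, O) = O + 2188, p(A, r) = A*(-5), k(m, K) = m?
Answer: 1/368316 ≈ 2.7151e-6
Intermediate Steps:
p(A, r) = -5*A
T(j, O) = 2188 + O
o(a) = a**2
1/(o(-607) + T(p(-1, k(0, -5) - 1*25), -2321)) = 1/((-607)**2 + (2188 - 2321)) = 1/(368449 - 133) = 1/368316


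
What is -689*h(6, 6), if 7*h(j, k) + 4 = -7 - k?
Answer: 11713/7 ≈ 1673.3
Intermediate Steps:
h(j, k) = -11/7 - k/7 (h(j, k) = -4/7 + (-7 - k)/7 = -4/7 + (-1 - k/7) = -11/7 - k/7)
-689*h(6, 6) = -689*(-11/7 - ⅐*6) = -689*(-11/7 - 6/7) = -689*(-17/7) = 11713/7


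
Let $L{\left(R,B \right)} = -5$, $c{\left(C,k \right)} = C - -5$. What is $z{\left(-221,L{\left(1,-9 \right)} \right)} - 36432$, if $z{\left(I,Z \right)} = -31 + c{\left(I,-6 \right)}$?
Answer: $-36679$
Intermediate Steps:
$c{\left(C,k \right)} = 5 + C$ ($c{\left(C,k \right)} = C + 5 = 5 + C$)
$z{\left(I,Z \right)} = -26 + I$ ($z{\left(I,Z \right)} = -31 + \left(5 + I\right) = -26 + I$)
$z{\left(-221,L{\left(1,-9 \right)} \right)} - 36432 = \left(-26 - 221\right) - 36432 = -247 - 36432 = -36679$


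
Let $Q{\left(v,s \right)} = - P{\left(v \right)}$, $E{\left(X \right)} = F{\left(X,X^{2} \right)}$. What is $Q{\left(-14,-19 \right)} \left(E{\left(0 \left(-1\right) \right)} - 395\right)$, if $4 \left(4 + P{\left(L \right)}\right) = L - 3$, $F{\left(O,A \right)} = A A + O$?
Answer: $- \frac{13035}{4} \approx -3258.8$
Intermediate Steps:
$F{\left(O,A \right)} = O + A^{2}$ ($F{\left(O,A \right)} = A^{2} + O = O + A^{2}$)
$P{\left(L \right)} = - \frac{19}{4} + \frac{L}{4}$ ($P{\left(L \right)} = -4 + \frac{L - 3}{4} = -4 + \frac{-3 + L}{4} = -4 + \left(- \frac{3}{4} + \frac{L}{4}\right) = - \frac{19}{4} + \frac{L}{4}$)
$E{\left(X \right)} = X + X^{4}$ ($E{\left(X \right)} = X + \left(X^{2}\right)^{2} = X + X^{4}$)
$Q{\left(v,s \right)} = \frac{19}{4} - \frac{v}{4}$ ($Q{\left(v,s \right)} = - (- \frac{19}{4} + \frac{v}{4}) = \frac{19}{4} - \frac{v}{4}$)
$Q{\left(-14,-19 \right)} \left(E{\left(0 \left(-1\right) \right)} - 395\right) = \left(\frac{19}{4} - - \frac{7}{2}\right) \left(\left(0 \left(-1\right) + \left(0 \left(-1\right)\right)^{4}\right) - 395\right) = \left(\frac{19}{4} + \frac{7}{2}\right) \left(\left(0 + 0^{4}\right) - 395\right) = \frac{33 \left(\left(0 + 0\right) - 395\right)}{4} = \frac{33 \left(0 - 395\right)}{4} = \frac{33}{4} \left(-395\right) = - \frac{13035}{4}$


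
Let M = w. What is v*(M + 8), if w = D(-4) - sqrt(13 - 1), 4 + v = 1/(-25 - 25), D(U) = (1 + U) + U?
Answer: -201/50 + 201*sqrt(3)/25 ≈ 9.9057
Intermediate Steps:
D(U) = 1 + 2*U
v = -201/50 (v = -4 + 1/(-25 - 25) = -4 + 1/(-50) = -4 - 1/50 = -201/50 ≈ -4.0200)
w = -7 - 2*sqrt(3) (w = (1 + 2*(-4)) - sqrt(13 - 1) = (1 - 8) - sqrt(12) = -7 - 2*sqrt(3) ≈ -10.464)
M = -7 - 2*sqrt(3) ≈ -10.464
v*(M + 8) = -201*((-7 - 2*sqrt(3)) + 8)/50 = -201*(1 - 2*sqrt(3))/50 = -201/50 + 201*sqrt(3)/25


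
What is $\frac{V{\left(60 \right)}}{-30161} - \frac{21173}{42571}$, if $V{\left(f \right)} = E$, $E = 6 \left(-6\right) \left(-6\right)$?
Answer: $- \frac{647794189}{1283983931} \approx -0.50452$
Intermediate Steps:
$E = 216$ ($E = \left(-36\right) \left(-6\right) = 216$)
$V{\left(f \right)} = 216$
$\frac{V{\left(60 \right)}}{-30161} - \frac{21173}{42571} = \frac{216}{-30161} - \frac{21173}{42571} = 216 \left(- \frac{1}{30161}\right) - \frac{21173}{42571} = - \frac{216}{30161} - \frac{21173}{42571} = - \frac{647794189}{1283983931}$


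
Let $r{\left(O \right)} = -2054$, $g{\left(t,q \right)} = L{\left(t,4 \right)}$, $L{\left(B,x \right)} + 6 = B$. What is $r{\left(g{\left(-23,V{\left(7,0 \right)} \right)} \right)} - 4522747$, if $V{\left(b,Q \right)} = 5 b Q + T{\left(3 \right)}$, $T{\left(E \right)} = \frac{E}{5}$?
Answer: $-4524801$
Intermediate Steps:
$T{\left(E \right)} = \frac{E}{5}$ ($T{\left(E \right)} = E \frac{1}{5} = \frac{E}{5}$)
$V{\left(b,Q \right)} = \frac{3}{5} + 5 Q b$ ($V{\left(b,Q \right)} = 5 b Q + \frac{1}{5} \cdot 3 = 5 Q b + \frac{3}{5} = \frac{3}{5} + 5 Q b$)
$L{\left(B,x \right)} = -6 + B$
$g{\left(t,q \right)} = -6 + t$
$r{\left(g{\left(-23,V{\left(7,0 \right)} \right)} \right)} - 4522747 = -2054 - 4522747 = -4524801$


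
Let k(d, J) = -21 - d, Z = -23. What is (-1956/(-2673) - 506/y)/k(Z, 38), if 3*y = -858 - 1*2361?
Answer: 575221/956043 ≈ 0.60167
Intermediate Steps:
y = -1073 (y = (-858 - 1*2361)/3 = (-858 - 2361)/3 = (1/3)*(-3219) = -1073)
(-1956/(-2673) - 506/y)/k(Z, 38) = (-1956/(-2673) - 506/(-1073))/(-21 - 1*(-23)) = (-1956*(-1/2673) - 506*(-1/1073))/(-21 + 23) = (652/891 + 506/1073)/2 = (1150442/956043)*(1/2) = 575221/956043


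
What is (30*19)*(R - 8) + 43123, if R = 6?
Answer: 41983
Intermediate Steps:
(30*19)*(R - 8) + 43123 = (30*19)*(6 - 8) + 43123 = 570*(-2) + 43123 = -1140 + 43123 = 41983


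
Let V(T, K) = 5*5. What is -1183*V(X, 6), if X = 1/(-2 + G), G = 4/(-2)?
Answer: -29575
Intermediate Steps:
G = -2 (G = 4*(-1/2) = -2)
X = -1/4 (X = 1/(-2 - 2) = 1/(-4) = -1/4 ≈ -0.25000)
V(T, K) = 25
-1183*V(X, 6) = -1183*25 = -29575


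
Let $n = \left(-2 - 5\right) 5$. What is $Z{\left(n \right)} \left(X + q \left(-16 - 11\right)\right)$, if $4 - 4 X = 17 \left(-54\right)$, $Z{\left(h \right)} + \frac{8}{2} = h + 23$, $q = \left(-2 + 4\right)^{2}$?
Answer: $-1960$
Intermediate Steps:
$q = 4$ ($q = 2^{2} = 4$)
$n = -35$ ($n = \left(-7\right) 5 = -35$)
$Z{\left(h \right)} = 19 + h$ ($Z{\left(h \right)} = -4 + \left(h + 23\right) = -4 + \left(23 + h\right) = 19 + h$)
$X = \frac{461}{2}$ ($X = 1 - \frac{17 \left(-54\right)}{4} = 1 - - \frac{459}{2} = 1 + \frac{459}{2} = \frac{461}{2} \approx 230.5$)
$Z{\left(n \right)} \left(X + q \left(-16 - 11\right)\right) = \left(19 - 35\right) \left(\frac{461}{2} + 4 \left(-16 - 11\right)\right) = - 16 \left(\frac{461}{2} + 4 \left(-27\right)\right) = - 16 \left(\frac{461}{2} - 108\right) = \left(-16\right) \frac{245}{2} = -1960$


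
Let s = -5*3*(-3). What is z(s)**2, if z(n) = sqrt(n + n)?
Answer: 90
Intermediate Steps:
s = 45 (s = -15*(-3) = 45)
z(n) = sqrt(2)*sqrt(n) (z(n) = sqrt(2*n) = sqrt(2)*sqrt(n))
z(s)**2 = (sqrt(2)*sqrt(45))**2 = (sqrt(2)*(3*sqrt(5)))**2 = (3*sqrt(10))**2 = 90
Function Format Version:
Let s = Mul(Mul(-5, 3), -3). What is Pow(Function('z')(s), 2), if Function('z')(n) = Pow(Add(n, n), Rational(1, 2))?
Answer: 90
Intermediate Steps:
s = 45 (s = Mul(-15, -3) = 45)
Function('z')(n) = Mul(Pow(2, Rational(1, 2)), Pow(n, Rational(1, 2))) (Function('z')(n) = Pow(Mul(2, n), Rational(1, 2)) = Mul(Pow(2, Rational(1, 2)), Pow(n, Rational(1, 2))))
Pow(Function('z')(s), 2) = Pow(Mul(Pow(2, Rational(1, 2)), Pow(45, Rational(1, 2))), 2) = Pow(Mul(Pow(2, Rational(1, 2)), Mul(3, Pow(5, Rational(1, 2)))), 2) = Pow(Mul(3, Pow(10, Rational(1, 2))), 2) = 90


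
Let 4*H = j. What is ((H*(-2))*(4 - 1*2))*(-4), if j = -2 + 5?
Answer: 12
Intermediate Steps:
j = 3
H = 3/4 (H = (1/4)*3 = 3/4 ≈ 0.75000)
((H*(-2))*(4 - 1*2))*(-4) = (((3/4)*(-2))*(4 - 1*2))*(-4) = -3*(4 - 2)/2*(-4) = -3/2*2*(-4) = -3*(-4) = 12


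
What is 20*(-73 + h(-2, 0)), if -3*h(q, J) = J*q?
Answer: -1460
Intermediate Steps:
h(q, J) = -J*q/3
20*(-73 + h(-2, 0)) = 20*(-73 - ⅓*0*(-2)) = 20*(-73 + 0) = 20*(-73) = -1460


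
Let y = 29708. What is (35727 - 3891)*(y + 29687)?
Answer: 1890899220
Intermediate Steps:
(35727 - 3891)*(y + 29687) = (35727 - 3891)*(29708 + 29687) = 31836*59395 = 1890899220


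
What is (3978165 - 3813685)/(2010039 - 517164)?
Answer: 32896/298575 ≈ 0.11018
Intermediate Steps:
(3978165 - 3813685)/(2010039 - 517164) = 164480/1492875 = 164480*(1/1492875) = 32896/298575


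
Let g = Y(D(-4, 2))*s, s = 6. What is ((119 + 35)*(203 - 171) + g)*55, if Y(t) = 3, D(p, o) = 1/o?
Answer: 272030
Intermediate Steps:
g = 18 (g = 3*6 = 18)
((119 + 35)*(203 - 171) + g)*55 = ((119 + 35)*(203 - 171) + 18)*55 = (154*32 + 18)*55 = (4928 + 18)*55 = 4946*55 = 272030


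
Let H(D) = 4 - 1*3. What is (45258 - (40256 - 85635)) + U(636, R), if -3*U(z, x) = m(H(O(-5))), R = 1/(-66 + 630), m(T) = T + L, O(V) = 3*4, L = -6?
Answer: 271916/3 ≈ 90639.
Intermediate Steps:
O(V) = 12
H(D) = 1 (H(D) = 4 - 3 = 1)
m(T) = -6 + T (m(T) = T - 6 = -6 + T)
R = 1/564 ≈ 0.0017731
U(z, x) = 5/3 (U(z, x) = -(-6 + 1)/3 = -1/3*(-5) = 5/3)
(45258 - (40256 - 85635)) + U(636, R) = (45258 - (40256 - 85635)) + 5/3 = (45258 - 1*(-45379)) + 5/3 = (45258 + 45379) + 5/3 = 90637 + 5/3 = 271916/3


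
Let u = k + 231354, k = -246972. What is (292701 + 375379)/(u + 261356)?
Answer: 334040/122869 ≈ 2.7187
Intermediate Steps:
u = -15618 (u = -246972 + 231354 = -15618)
(292701 + 375379)/(u + 261356) = (292701 + 375379)/(-15618 + 261356) = 668080/245738 = 668080*(1/245738) = 334040/122869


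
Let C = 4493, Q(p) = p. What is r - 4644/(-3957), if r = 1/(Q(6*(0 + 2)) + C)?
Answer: 6975059/5942095 ≈ 1.1738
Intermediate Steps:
r = 1/4505 (r = 1/(6*(0 + 2) + 4493) = 1/(6*2 + 4493) = 1/(12 + 4493) = 1/4505 ≈ 0.00022198)
r - 4644/(-3957) = 1/4505 - 4644/(-3957) = 1/4505 - 4644*(-1/3957) = 1/4505 + 1548/1319 = 6975059/5942095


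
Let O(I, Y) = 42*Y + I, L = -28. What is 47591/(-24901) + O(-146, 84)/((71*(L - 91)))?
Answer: -486311541/210388549 ≈ -2.3115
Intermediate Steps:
O(I, Y) = I + 42*Y
47591/(-24901) + O(-146, 84)/((71*(L - 91))) = 47591/(-24901) + (-146 + 42*84)/((71*(-28 - 91))) = 47591*(-1/24901) + (-146 + 3528)/((71*(-119))) = -47591/24901 + 3382/(-8449) = -47591/24901 + 3382*(-1/8449) = -47591/24901 - 3382/8449 = -486311541/210388549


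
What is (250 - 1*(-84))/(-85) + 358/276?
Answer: -30877/11730 ≈ -2.6323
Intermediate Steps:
(250 - 1*(-84))/(-85) + 358/276 = (250 + 84)*(-1/85) + 358*(1/276) = 334*(-1/85) + 179/138 = -334/85 + 179/138 = -30877/11730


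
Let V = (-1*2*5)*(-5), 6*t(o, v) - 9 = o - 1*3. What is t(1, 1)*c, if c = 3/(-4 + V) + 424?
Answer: 136549/276 ≈ 494.74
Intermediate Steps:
t(o, v) = 1 + o/6 (t(o, v) = 3/2 + (o - 1*3)/6 = 3/2 + (o - 3)/6 = 3/2 + (-3 + o)/6 = 3/2 + (-½ + o/6) = 1 + o/6)
V = 50 (V = -2*5*(-5) = -10*(-5) = 50)
c = 19507/46 (c = 3/(-4 + 50) + 424 = 3/46 + 424 = 19507/46 ≈ 424.07)
t(1, 1)*c = (1 + (⅙)*1)*(19507/46) = (1 + ⅙)*(19507/46) = (7/6)*(19507/46) = 136549/276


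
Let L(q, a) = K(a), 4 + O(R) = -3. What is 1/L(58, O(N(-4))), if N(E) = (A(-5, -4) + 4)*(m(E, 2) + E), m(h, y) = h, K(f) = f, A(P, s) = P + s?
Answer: -⅐ ≈ -0.14286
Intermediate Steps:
N(E) = -10*E (N(E) = ((-5 - 4) + 4)*(E + E) = (-9 + 4)*(2*E) = -10*E)
O(R) = -7 (O(R) = -4 - 3 = -7)
L(q, a) = a
1/L(58, O(N(-4))) = 1/(-7) = -⅐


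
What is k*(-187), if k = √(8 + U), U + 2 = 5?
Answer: -187*√11 ≈ -620.21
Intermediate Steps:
U = 3 (U = -2 + 5 = 3)
k = √11 (k = √(8 + 3) = √11 ≈ 3.3166)
k*(-187) = √11*(-187) = -187*√11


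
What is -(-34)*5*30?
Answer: 5100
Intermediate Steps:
-(-34)*5*30 = -2*(-85)*30 = 170*30 = 5100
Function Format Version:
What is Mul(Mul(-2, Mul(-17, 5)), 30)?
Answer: 5100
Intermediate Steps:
Mul(Mul(-2, Mul(-17, 5)), 30) = Mul(Mul(-2, -85), 30) = Mul(170, 30) = 5100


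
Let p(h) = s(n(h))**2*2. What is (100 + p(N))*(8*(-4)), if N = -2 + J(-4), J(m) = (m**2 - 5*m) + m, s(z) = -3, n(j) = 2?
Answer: -3776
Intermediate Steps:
J(m) = m**2 - 4*m
N = 30 (N = -2 - 4*(-4 - 4) = -2 - 4*(-8) = -2 + 32 = 30)
p(h) = 18 (p(h) = (-3)**2*2 = 9*2 = 18)
(100 + p(N))*(8*(-4)) = (100 + 18)*(8*(-4)) = 118*(-32) = -3776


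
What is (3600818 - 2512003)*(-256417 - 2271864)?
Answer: -2752830277015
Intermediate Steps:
(3600818 - 2512003)*(-256417 - 2271864) = 1088815*(-2528281) = -2752830277015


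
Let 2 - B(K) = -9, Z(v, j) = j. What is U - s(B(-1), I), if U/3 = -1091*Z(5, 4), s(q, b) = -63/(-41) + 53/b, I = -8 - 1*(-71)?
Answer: -33822778/2583 ≈ -13094.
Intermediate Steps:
I = 63 (I = -8 + 71 = 63)
B(K) = 11 (B(K) = 2 - 1*(-9) = 2 + 9 = 11)
s(q, b) = 63/41 + 53/b (s(q, b) = -63*(-1/41) + 53/b = 63/41 + 53/b)
U = -13092 (U = 3*(-1091*4) = 3*(-4364) = -13092)
U - s(B(-1), I) = -13092 - (63/41 + 53/63) = -13092 - 1*6142/2583 = -13092 - 6142/2583 = -33822778/2583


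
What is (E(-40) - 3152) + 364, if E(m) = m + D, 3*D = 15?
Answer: -2823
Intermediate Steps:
D = 5 (D = (⅓)*15 = 5)
E(m) = 5 + m (E(m) = m + 5 = 5 + m)
(E(-40) - 3152) + 364 = ((5 - 40) - 3152) + 364 = (-35 - 3152) + 364 = -3187 + 364 = -2823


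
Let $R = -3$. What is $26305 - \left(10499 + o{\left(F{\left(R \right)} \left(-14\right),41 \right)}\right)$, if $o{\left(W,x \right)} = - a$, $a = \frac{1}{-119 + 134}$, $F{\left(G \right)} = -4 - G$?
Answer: $\frac{237091}{15} \approx 15806.0$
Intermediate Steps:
$a = \frac{1}{15} \approx 0.066667$
$o{\left(W,x \right)} = - \frac{1}{15}$ ($o{\left(W,x \right)} = \left(-1\right) \frac{1}{15} = - \frac{1}{15}$)
$26305 - \left(10499 + o{\left(F{\left(R \right)} \left(-14\right),41 \right)}\right) = 26305 - \left(10499 - \frac{1}{15}\right) = 26305 - \frac{157484}{15} = \frac{237091}{15}$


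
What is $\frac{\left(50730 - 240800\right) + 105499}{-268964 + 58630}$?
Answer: $\frac{84571}{210334} \approx 0.40208$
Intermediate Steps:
$\frac{\left(50730 - 240800\right) + 105499}{-268964 + 58630} = \frac{-190070 + 105499}{-210334} = \left(-84571\right) \left(- \frac{1}{210334}\right) = \frac{84571}{210334}$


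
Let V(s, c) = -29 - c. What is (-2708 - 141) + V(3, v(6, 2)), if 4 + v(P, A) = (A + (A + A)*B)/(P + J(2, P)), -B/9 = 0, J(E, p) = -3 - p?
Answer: -8620/3 ≈ -2873.3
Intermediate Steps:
B = 0 (B = -9*0 = 0)
v(P, A) = -4 - A/3 (v(P, A) = -4 + (A + (A + A)*0)/(P + (-3 - P)) = -4 + (A + (2*A)*0)/(-3) = -4 + (A + 0)*(-1/3) = -4 + A*(-1/3) = -4 - A/3)
(-2708 - 141) + V(3, v(6, 2)) = (-2708 - 141) + (-29 - (-4 - 1/3*2)) = -2849 + (-29 - (-4 - 2/3)) = -2849 + (-29 - 1*(-14/3)) = -2849 + (-29 + 14/3) = -2849 - 73/3 = -8620/3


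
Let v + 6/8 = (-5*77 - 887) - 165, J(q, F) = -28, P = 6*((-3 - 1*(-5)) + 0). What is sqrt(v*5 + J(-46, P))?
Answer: I*sqrt(28867)/2 ≈ 84.951*I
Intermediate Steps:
P = 12 (P = 6*((-3 + 5) + 0) = 6*(2 + 0) = 6*2 = 12)
v = -5751/4 (v = -3/4 + ((-5*77 - 887) - 165) = -3/4 + ((-385 - 887) - 165) = -3/4 + (-1272 - 165) = -3/4 - 1437 = -5751/4 ≈ -1437.8)
sqrt(v*5 + J(-46, P)) = sqrt(-5751/4*5 - 28) = sqrt(-28755/4 - 28) = sqrt(-28867/4) = I*sqrt(28867)/2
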